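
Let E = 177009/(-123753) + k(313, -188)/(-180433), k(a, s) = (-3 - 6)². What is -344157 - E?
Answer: -365937749580943/1063291669 ≈ -3.4416e+5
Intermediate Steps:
k(a, s) = 81 (k(a, s) = (-9)² = 81)
E = -1521347090/1063291669 (E = 177009/(-123753) + 81/(-180433) = 177009*(-1/123753) + 81*(-1/180433) = -8429/5893 - 81/180433 = -1521347090/1063291669 ≈ -1.4308)
-344157 - E = -344157 - 1*(-1521347090/1063291669) = -344157 + 1521347090/1063291669 = -365937749580943/1063291669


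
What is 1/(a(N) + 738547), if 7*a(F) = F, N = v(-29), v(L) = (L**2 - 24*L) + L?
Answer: 7/5171337 ≈ 1.3536e-6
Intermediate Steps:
v(L) = L**2 - 23*L
N = 1508 (N = -29*(-23 - 29) = -29*(-52) = 1508)
a(F) = F/7
1/(a(N) + 738547) = 1/((1/7)*1508 + 738547) = 1/(1508/7 + 738547) = 1/(5171337/7) = 7/5171337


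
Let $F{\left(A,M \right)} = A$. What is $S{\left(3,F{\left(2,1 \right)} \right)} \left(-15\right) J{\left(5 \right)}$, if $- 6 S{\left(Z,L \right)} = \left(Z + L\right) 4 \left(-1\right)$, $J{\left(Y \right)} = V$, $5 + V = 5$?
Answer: $0$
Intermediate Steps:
$V = 0$ ($V = -5 + 5 = 0$)
$J{\left(Y \right)} = 0$
$S{\left(Z,L \right)} = \frac{2 L}{3} + \frac{2 Z}{3}$ ($S{\left(Z,L \right)} = - \frac{\left(Z + L\right) 4 \left(-1\right)}{6} = - \frac{\left(L + Z\right) \left(-4\right)}{6} = - \frac{- 4 L - 4 Z}{6} = \frac{2 L}{3} + \frac{2 Z}{3}$)
$S{\left(3,F{\left(2,1 \right)} \right)} \left(-15\right) J{\left(5 \right)} = \left(\frac{2}{3} \cdot 2 + \frac{2}{3} \cdot 3\right) \left(-15\right) 0 = \left(\frac{4}{3} + 2\right) \left(-15\right) 0 = \frac{10}{3} \left(-15\right) 0 = \left(-50\right) 0 = 0$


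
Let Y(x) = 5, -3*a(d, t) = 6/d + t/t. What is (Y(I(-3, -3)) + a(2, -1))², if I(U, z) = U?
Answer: 121/9 ≈ 13.444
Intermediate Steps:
a(d, t) = -⅓ - 2/d (a(d, t) = -(6/d + t/t)/3 = -(6/d + 1)/3 = -(1 + 6/d)/3 = -⅓ - 2/d)
(Y(I(-3, -3)) + a(2, -1))² = (5 + (⅓)*(-6 - 1*2)/2)² = (5 + (⅓)*(½)*(-6 - 2))² = (5 + (⅓)*(½)*(-8))² = (5 - 4/3)² = (11/3)² = 121/9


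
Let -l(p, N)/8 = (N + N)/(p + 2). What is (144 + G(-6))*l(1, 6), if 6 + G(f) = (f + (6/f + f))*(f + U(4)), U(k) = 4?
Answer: -5248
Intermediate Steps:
l(p, N) = -16*N/(2 + p) (l(p, N) = -8*(N + N)/(p + 2) = -8*2*N/(2 + p) = -16*N/(2 + p))
G(f) = -6 + (4 + f)*(2*f + 6/f) (G(f) = -6 + (f + (6/f + f))*(f + 4) = -6 + (f + (f + 6/f))*(4 + f) = -6 + (2*f + 6/f)*(4 + f) = -6 + (4 + f)*(2*f + 6/f))
(144 + G(-6))*l(1, 6) = (144 + 2*(12 + (-6)**2*(4 - 6))/(-6))*(-16*6/(2 + 1)) = (144 + 2*(-1/6)*(12 + 36*(-2)))*(-16*6/3) = (144 + 2*(-1/6)*(12 - 72))*(-16*6*1/3) = (144 + 2*(-1/6)*(-60))*(-32) = (144 + 20)*(-32) = 164*(-32) = -5248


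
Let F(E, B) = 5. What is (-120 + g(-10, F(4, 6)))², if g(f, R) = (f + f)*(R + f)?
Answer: 400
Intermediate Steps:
g(f, R) = 2*f*(R + f) (g(f, R) = (2*f)*(R + f) = 2*f*(R + f))
(-120 + g(-10, F(4, 6)))² = (-120 + 2*(-10)*(5 - 10))² = (-120 + 2*(-10)*(-5))² = (-120 + 100)² = (-20)² = 400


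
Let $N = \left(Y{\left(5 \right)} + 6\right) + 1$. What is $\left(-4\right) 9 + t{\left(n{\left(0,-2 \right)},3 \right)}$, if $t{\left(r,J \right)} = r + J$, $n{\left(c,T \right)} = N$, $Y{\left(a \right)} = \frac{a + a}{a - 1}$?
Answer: $- \frac{47}{2} \approx -23.5$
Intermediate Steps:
$Y{\left(a \right)} = \frac{2 a}{-1 + a}$
$N = \frac{19}{2}$ ($N = \left(2 \cdot 5 \frac{1}{-1 + 5} + 6\right) + 1 = \left(2 \cdot 5 \cdot \frac{1}{4} + 6\right) + 1 = \left(\frac{5}{2} + 6\right) + 1 = \frac{17}{2} + 1 = \frac{19}{2} \approx 9.5$)
$n{\left(c,T \right)} = \frac{19}{2}$
$t{\left(r,J \right)} = J + r$
$\left(-4\right) 9 + t{\left(n{\left(0,-2 \right)},3 \right)} = \left(-4\right) 9 + \left(3 + \frac{19}{2}\right) = -36 + \frac{25}{2} = - \frac{47}{2}$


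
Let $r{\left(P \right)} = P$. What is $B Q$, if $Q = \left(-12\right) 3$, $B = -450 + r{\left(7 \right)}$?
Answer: $15948$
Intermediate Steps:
$B = -443$ ($B = -450 + 7 = -443$)
$Q = -36$
$B Q = \left(-443\right) \left(-36\right) = 15948$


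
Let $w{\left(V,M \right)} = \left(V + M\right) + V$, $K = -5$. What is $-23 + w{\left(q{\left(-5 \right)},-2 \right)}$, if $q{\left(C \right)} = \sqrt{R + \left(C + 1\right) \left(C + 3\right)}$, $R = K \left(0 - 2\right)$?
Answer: $-25 + 6 \sqrt{2} \approx -16.515$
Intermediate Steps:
$R = 10$ ($R = - 5 \left(0 - 2\right) = \left(-5\right) \left(-2\right) = 10$)
$q{\left(C \right)} = \sqrt{10 + \left(1 + C\right) \left(3 + C\right)}$ ($q{\left(C \right)} = \sqrt{10 + \left(C + 1\right) \left(C + 3\right)} = \sqrt{10 + \left(1 + C\right) \left(3 + C\right)}$)
$w{\left(V,M \right)} = M + 2 V$ ($w{\left(V,M \right)} = \left(M + V\right) + V = M + 2 V$)
$-23 + w{\left(q{\left(-5 \right)},-2 \right)} = -23 - \left(2 - 2 \sqrt{13 + \left(-5\right)^{2} + 4 \left(-5\right)}\right) = -23 - \left(2 - 2 \sqrt{13 + 25 - 20}\right) = -23 - \left(2 - 2 \sqrt{18}\right) = -23 - \left(2 - 2 \cdot 3 \sqrt{2}\right) = -23 - \left(2 - 6 \sqrt{2}\right) = -25 + 6 \sqrt{2}$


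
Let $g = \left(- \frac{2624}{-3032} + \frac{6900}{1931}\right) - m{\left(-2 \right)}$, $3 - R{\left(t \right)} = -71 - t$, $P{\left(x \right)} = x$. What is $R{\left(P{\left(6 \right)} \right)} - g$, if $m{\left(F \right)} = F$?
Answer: $\frac{53835754}{731849} \approx 73.561$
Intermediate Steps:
$R{\left(t \right)} = 74 + t$ ($R{\left(t \right)} = 3 - \left(-71 - t\right) = 3 + \left(71 + t\right) = 74 + t$)
$g = \frac{4712166}{731849}$ ($g = \left(- \frac{2624}{-3032} + \frac{6900}{1931}\right) - -2 = \left(\left(-2624\right) \left(- \frac{1}{3032}\right) + 6900 \cdot \frac{1}{1931}\right) + 2 = \left(\frac{328}{379} + \frac{6900}{1931}\right) + 2 = \frac{3248468}{731849} + 2 = \frac{4712166}{731849} \approx 6.4387$)
$R{\left(P{\left(6 \right)} \right)} - g = \left(74 + 6\right) - \frac{4712166}{731849} = 80 - \frac{4712166}{731849} = \frac{53835754}{731849}$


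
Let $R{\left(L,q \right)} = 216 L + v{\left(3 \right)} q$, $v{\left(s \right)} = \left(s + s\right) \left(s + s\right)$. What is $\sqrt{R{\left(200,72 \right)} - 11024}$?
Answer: $4 \sqrt{2173} \approx 186.46$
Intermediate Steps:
$v{\left(s \right)} = 4 s^{2}$ ($v{\left(s \right)} = 2 s 2 s = 4 s^{2}$)
$R{\left(L,q \right)} = 36 q + 216 L$ ($R{\left(L,q \right)} = 216 L + 4 \cdot 3^{2} q = 216 L + 4 \cdot 9 q = 216 L + 36 q = 36 q + 216 L$)
$\sqrt{R{\left(200,72 \right)} - 11024} = \sqrt{\left(36 \cdot 72 + 216 \cdot 200\right) - 11024} = \sqrt{\left(2592 + 43200\right) - 11024} = \sqrt{45792 - 11024} = \sqrt{34768} = 4 \sqrt{2173}$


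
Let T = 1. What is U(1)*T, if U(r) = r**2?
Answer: 1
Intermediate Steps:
U(1)*T = 1**2*1 = 1*1 = 1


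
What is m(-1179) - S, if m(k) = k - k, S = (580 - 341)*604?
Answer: -144356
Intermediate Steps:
S = 144356 (S = 239*604 = 144356)
m(k) = 0
m(-1179) - S = 0 - 1*144356 = 0 - 144356 = -144356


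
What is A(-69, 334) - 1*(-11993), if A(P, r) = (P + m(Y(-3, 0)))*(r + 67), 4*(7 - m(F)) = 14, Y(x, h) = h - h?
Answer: -28545/2 ≈ -14273.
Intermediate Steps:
Y(x, h) = 0
m(F) = 7/2 (m(F) = 7 - 1/4*14 = 7 - 7/2 = 7/2)
A(P, r) = (67 + r)*(7/2 + P) (A(P, r) = (P + 7/2)*(r + 67) = (7/2 + P)*(67 + r) = (67 + r)*(7/2 + P))
A(-69, 334) - 1*(-11993) = (469/2 + 67*(-69) + (7/2)*334 - 69*334) - 1*(-11993) = (469/2 - 4623 + 1169 - 23046) + 11993 = -52531/2 + 11993 = -28545/2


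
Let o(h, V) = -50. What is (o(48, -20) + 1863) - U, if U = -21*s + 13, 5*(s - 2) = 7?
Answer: 9357/5 ≈ 1871.4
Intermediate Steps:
s = 17/5 (s = 2 + (1/5)*7 = 2 + 7/5 = 17/5 ≈ 3.4000)
U = -292/5 (U = -21*17/5 + 13 = -357/5 + 13 = -292/5 ≈ -58.400)
(o(48, -20) + 1863) - U = (-50 + 1863) - 1*(-292/5) = 1813 + 292/5 = 9357/5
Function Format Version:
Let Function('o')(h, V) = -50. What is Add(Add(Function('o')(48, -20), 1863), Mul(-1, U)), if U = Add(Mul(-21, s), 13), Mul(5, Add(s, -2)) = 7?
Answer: Rational(9357, 5) ≈ 1871.4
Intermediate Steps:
s = Rational(17, 5) (s = Add(2, Mul(Rational(1, 5), 7)) = Add(2, Rational(7, 5)) = Rational(17, 5) ≈ 3.4000)
U = Rational(-292, 5) (U = Add(Mul(-21, Rational(17, 5)), 13) = Add(Rational(-357, 5), 13) = Rational(-292, 5) ≈ -58.400)
Add(Add(Function('o')(48, -20), 1863), Mul(-1, U)) = Add(Add(-50, 1863), Mul(-1, Rational(-292, 5))) = Add(1813, Rational(292, 5)) = Rational(9357, 5)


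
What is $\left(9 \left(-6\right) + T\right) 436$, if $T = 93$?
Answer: $17004$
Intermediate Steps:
$\left(9 \left(-6\right) + T\right) 436 = \left(9 \left(-6\right) + 93\right) 436 = \left(-54 + 93\right) 436 = 39 \cdot 436 = 17004$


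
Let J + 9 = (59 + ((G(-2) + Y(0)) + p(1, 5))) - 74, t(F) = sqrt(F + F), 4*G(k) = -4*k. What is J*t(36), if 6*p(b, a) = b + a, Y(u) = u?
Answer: -126*sqrt(2) ≈ -178.19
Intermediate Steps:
p(b, a) = a/6 + b/6 (p(b, a) = (b + a)/6 = (a + b)/6 = a/6 + b/6)
G(k) = -k (G(k) = (-4*k)/4 = -k)
t(F) = sqrt(2)*sqrt(F) (t(F) = sqrt(2*F) = sqrt(2)*sqrt(F))
J = -21 (J = -9 + ((59 + ((-1*(-2) + 0) + ((1/6)*5 + (1/6)*1))) - 74) = -9 + ((59 + ((2 + 0) + (5/6 + 1/6))) - 74) = -9 + ((59 + (2 + 1)) - 74) = -9 + ((59 + 3) - 74) = -9 + (62 - 74) = -9 - 12 = -21)
J*t(36) = -21*sqrt(2)*sqrt(36) = -21*sqrt(2)*6 = -126*sqrt(2)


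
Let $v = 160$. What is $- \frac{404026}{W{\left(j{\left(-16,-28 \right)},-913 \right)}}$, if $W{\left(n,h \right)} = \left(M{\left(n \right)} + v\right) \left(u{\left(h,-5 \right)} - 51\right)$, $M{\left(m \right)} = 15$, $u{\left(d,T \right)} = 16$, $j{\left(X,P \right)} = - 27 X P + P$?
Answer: $\frac{57718}{875} \approx 65.963$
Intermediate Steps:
$j{\left(X,P \right)} = P - 27 P X$ ($j{\left(X,P \right)} = - 27 P X + P = P - 27 P X$)
$W{\left(n,h \right)} = -6125$ ($W{\left(n,h \right)} = \left(15 + 160\right) \left(16 - 51\right) = 175 \left(-35\right) = -6125$)
$- \frac{404026}{W{\left(j{\left(-16,-28 \right)},-913 \right)}} = - \frac{404026}{-6125} = \left(-404026\right) \left(- \frac{1}{6125}\right) = \frac{57718}{875}$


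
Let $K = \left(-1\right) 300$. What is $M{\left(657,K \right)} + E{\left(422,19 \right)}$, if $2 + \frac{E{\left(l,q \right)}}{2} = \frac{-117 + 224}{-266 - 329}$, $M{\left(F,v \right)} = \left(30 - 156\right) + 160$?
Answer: $\frac{17636}{595} \approx 29.64$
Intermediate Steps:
$K = -300$
$M{\left(F,v \right)} = 34$ ($M{\left(F,v \right)} = -126 + 160 = 34$)
$E{\left(l,q \right)} = - \frac{2594}{595}$ ($E{\left(l,q \right)} = -4 + 2 \frac{-117 + 224}{-266 - 329} = -4 + 2 \frac{107}{-595} = -4 + 2 \cdot 107 \left(- \frac{1}{595}\right) = -4 + 2 \left(- \frac{107}{595}\right) = -4 - \frac{214}{595} = - \frac{2594}{595}$)
$M{\left(657,K \right)} + E{\left(422,19 \right)} = 34 - \frac{2594}{595} = \frac{17636}{595}$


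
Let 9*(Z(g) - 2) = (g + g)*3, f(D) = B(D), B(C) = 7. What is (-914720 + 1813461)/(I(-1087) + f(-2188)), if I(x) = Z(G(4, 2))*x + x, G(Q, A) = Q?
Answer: -2696223/18458 ≈ -146.07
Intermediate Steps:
f(D) = 7
Z(g) = 2 + 2*g/3 (Z(g) = 2 + ((g + g)*3)/9 = 2 + ((2*g)*3)/9 = 2 + (6*g)/9 = 2 + 2*g/3)
I(x) = 17*x/3 (I(x) = (2 + (⅔)*4)*x + x = (2 + 8/3)*x + x = 14*x/3 + x = 17*x/3)
(-914720 + 1813461)/(I(-1087) + f(-2188)) = (-914720 + 1813461)/((17/3)*(-1087) + 7) = 898741/(-18479/3 + 7) = 898741/(-18458/3) = 898741*(-3/18458) = -2696223/18458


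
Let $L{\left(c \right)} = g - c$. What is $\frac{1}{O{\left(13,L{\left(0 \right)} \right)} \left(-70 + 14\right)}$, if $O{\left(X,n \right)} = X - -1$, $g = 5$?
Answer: $- \frac{1}{784} \approx -0.0012755$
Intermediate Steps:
$L{\left(c \right)} = 5 - c$
$O{\left(X,n \right)} = 1 + X$ ($O{\left(X,n \right)} = X + 1 = 1 + X$)
$\frac{1}{O{\left(13,L{\left(0 \right)} \right)} \left(-70 + 14\right)} = \frac{1}{\left(1 + 13\right) \left(-70 + 14\right)} = \frac{1}{14 \left(-56\right)} = \frac{1}{-784} = - \frac{1}{784}$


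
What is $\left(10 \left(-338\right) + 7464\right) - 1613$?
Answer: $2471$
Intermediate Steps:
$\left(10 \left(-338\right) + 7464\right) - 1613 = \left(-3380 + 7464\right) - 1613 = 4084 - 1613 = 2471$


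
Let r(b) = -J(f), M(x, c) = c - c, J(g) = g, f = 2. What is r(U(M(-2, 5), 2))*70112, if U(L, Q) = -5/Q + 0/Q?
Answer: -140224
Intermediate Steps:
M(x, c) = 0
U(L, Q) = -5/Q (U(L, Q) = -5/Q + 0 = -5/Q)
r(b) = -2 (r(b) = -1*2 = -2)
r(U(M(-2, 5), 2))*70112 = -2*70112 = -140224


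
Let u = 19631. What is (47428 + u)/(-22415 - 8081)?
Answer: -67059/30496 ≈ -2.1989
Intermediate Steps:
(47428 + u)/(-22415 - 8081) = (47428 + 19631)/(-22415 - 8081) = 67059/(-30496) = 67059*(-1/30496) = -67059/30496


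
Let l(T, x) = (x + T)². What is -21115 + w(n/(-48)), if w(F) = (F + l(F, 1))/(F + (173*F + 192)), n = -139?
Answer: -33853553399/1603296 ≈ -21115.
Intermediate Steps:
l(T, x) = (T + x)²
w(F) = (F + (1 + F)²)/(192 + 174*F) (w(F) = (F + (F + 1)²)/(F + (173*F + 192)) = (F + (1 + F)²)/(F + (192 + 173*F)) = (F + (1 + F)²)/(192 + 174*F))
-21115 + w(n/(-48)) = -21115 + (-139/(-48) + (1 - 139/(-48))²)/(6*(32 + 29*(-139/(-48)))) = -21115 + (-139*(-1/48) + (1 - 139*(-1/48))²)/(6*(32 + 29*(-139*(-1/48)))) = -21115 + (139/48 + (1 + 139/48)²)/(6*(32 + 29*(139/48))) = -21115 + (139/48 + (187/48)²)/(6*(32 + 4031/48)) = -21115 + (139/48 + 34969/2304)/(6*(5567/48)) = -21115 + (⅙)*(48/5567)*(41641/2304) = -21115 + 41641/1603296 = -33853553399/1603296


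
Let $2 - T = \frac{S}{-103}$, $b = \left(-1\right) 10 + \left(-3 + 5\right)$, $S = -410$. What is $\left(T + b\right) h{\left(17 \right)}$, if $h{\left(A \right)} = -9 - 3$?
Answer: $\frac{12336}{103} \approx 119.77$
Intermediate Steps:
$b = -8$ ($b = -10 + 2 = -8$)
$T = - \frac{204}{103}$ ($T = 2 - - \frac{410}{-103} = 2 - \left(-410\right) \left(- \frac{1}{103}\right) = 2 - \frac{410}{103} = - \frac{204}{103} \approx -1.9806$)
$h{\left(A \right)} = -12$ ($h{\left(A \right)} = -9 - 3 = -12$)
$\left(T + b\right) h{\left(17 \right)} = \left(- \frac{204}{103} - 8\right) \left(-12\right) = \left(- \frac{1028}{103}\right) \left(-12\right) = \frac{12336}{103}$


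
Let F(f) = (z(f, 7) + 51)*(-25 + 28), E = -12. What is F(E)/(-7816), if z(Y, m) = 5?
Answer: -21/977 ≈ -0.021494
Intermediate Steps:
F(f) = 168 (F(f) = (5 + 51)*(-25 + 28) = 56*3 = 168)
F(E)/(-7816) = 168/(-7816) = 168*(-1/7816) = -21/977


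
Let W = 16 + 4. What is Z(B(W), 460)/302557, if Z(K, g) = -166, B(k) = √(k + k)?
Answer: -166/302557 ≈ -0.00054866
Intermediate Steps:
W = 20
B(k) = √2*√k (B(k) = √(2*k) = √2*√k)
Z(B(W), 460)/302557 = -166/302557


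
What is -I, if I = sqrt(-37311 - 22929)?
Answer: -4*I*sqrt(3765) ≈ -245.44*I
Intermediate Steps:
I = 4*I*sqrt(3765) (I = sqrt(-60240) = 4*I*sqrt(3765) ≈ 245.44*I)
-I = -4*I*sqrt(3765)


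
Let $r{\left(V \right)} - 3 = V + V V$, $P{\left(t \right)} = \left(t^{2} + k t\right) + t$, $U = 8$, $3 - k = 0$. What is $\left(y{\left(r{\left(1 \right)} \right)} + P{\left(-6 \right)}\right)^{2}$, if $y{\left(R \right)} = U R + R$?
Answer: $3249$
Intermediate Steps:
$k = 3$ ($k = 3 - 0 = 3 + 0 = 3$)
$P{\left(t \right)} = t^{2} + 4 t$ ($P{\left(t \right)} = \left(t^{2} + 3 t\right) + t = t^{2} + 4 t$)
$r{\left(V \right)} = 3 + V + V^{2}$ ($r{\left(V \right)} = 3 + \left(V + V V\right) = 3 + \left(V + V^{2}\right) = 3 + V + V^{2}$)
$y{\left(R \right)} = 9 R$ ($y{\left(R \right)} = 8 R + R = 9 R$)
$\left(y{\left(r{\left(1 \right)} \right)} + P{\left(-6 \right)}\right)^{2} = \left(9 \left(3 + 1 + 1^{2}\right) - 6 \left(4 - 6\right)\right)^{2} = \left(9 \left(3 + 1 + 1\right) - -12\right)^{2} = \left(9 \cdot 5 + 12\right)^{2} = \left(45 + 12\right)^{2} = 57^{2} = 3249$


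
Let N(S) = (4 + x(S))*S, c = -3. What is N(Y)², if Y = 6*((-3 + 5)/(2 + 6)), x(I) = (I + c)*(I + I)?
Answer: 9/16 ≈ 0.56250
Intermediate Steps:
x(I) = 2*I*(-3 + I) (x(I) = (I - 3)*(I + I) = (-3 + I)*(2*I) = 2*I*(-3 + I))
Y = 3/2 (Y = 6*(2/8) = 6*(2*(⅛)) = 6*(¼) = 3/2 ≈ 1.5000)
N(S) = S*(4 + 2*S*(-3 + S)) (N(S) = (4 + 2*S*(-3 + S))*S = S*(4 + 2*S*(-3 + S)))
N(Y)² = (2*(3/2)*(2 + 3*(-3 + 3/2)/2))² = (2*(3/2)*(2 + (3/2)*(-3/2)))² = (2*(3/2)*(2 - 9/4))² = (2*(3/2)*(-¼))² = (-¾)² = 9/16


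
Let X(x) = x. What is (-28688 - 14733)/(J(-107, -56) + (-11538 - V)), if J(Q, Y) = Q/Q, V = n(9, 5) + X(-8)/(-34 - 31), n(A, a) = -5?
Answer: 403195/107084 ≈ 3.7652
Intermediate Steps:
V = -317/65 (V = -5 - 8/(-34 - 31) = -5 - 8/(-65) = -5 - 8*(-1/65) = -5 + 8/65 = -317/65 ≈ -4.8769)
J(Q, Y) = 1
(-28688 - 14733)/(J(-107, -56) + (-11538 - V)) = (-28688 - 14733)/(1 + (-11538 - 1*(-317/65))) = -43421/(1 + (-11538 + 317/65)) = -43421/(1 - 749653/65) = -43421/(-749588/65) = -43421*(-65/749588) = 403195/107084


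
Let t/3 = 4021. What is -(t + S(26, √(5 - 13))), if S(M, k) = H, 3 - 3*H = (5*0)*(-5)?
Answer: -12064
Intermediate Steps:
t = 12063 (t = 3*4021 = 12063)
H = 1 (H = 1 - 5*0*(-5)/3 = 1 - 0*(-5) = 1 - ⅓*0 = 1 + 0 = 1)
S(M, k) = 1
-(t + S(26, √(5 - 13))) = -(12063 + 1) = -1*12064 = -12064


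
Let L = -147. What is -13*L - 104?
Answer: 1807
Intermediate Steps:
-13*L - 104 = -13*(-147) - 104 = 1911 - 104 = 1807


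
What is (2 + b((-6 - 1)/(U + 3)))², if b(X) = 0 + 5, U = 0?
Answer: 49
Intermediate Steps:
b(X) = 5
(2 + b((-6 - 1)/(U + 3)))² = (2 + 5)² = 7² = 49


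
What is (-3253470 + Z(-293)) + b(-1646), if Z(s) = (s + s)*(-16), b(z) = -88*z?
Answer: -3099246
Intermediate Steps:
Z(s) = -32*s (Z(s) = (2*s)*(-16) = -32*s)
(-3253470 + Z(-293)) + b(-1646) = (-3253470 - 32*(-293)) - 88*(-1646) = (-3253470 + 9376) + 144848 = -3244094 + 144848 = -3099246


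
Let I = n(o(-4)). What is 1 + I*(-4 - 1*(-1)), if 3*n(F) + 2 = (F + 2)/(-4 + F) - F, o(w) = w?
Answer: -5/4 ≈ -1.2500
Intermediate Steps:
n(F) = -⅔ - F/3 + (2 + F)/(3*(-4 + F)) (n(F) = -⅔ + ((F + 2)/(-4 + F) - F)/3 = -⅔ + ((2 + F)/(-4 + F) - F)/3 = -⅔ + (-F + (2 + F)/(-4 + F))/3 = -⅔ + (-F/3 + (2 + F)/(3*(-4 + F))) = -⅔ - F/3 + (2 + F)/(3*(-4 + F)))
I = ¾ (I = (10 - 1*(-4)² + 3*(-4))/(3*(-4 - 4)) = (⅓)*(10 - 1*16 - 12)/(-8) = (⅓)*(-⅛)*(10 - 16 - 12) = (⅓)*(-⅛)*(-18) = ¾ ≈ 0.75000)
1 + I*(-4 - 1*(-1)) = 1 + 3*(-4 - 1*(-1))/4 = 1 + 3*(-4 + 1)/4 = 1 + (¾)*(-3) = 1 - 9/4 = -5/4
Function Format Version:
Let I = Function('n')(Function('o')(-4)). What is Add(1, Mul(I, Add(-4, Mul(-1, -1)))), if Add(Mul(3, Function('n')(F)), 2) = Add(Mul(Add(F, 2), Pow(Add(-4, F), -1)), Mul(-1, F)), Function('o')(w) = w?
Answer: Rational(-5, 4) ≈ -1.2500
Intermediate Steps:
Function('n')(F) = Add(Rational(-2, 3), Mul(Rational(-1, 3), F), Mul(Rational(1, 3), Pow(Add(-4, F), -1), Add(2, F))) (Function('n')(F) = Add(Rational(-2, 3), Mul(Rational(1, 3), Add(Mul(Add(F, 2), Pow(Add(-4, F), -1)), Mul(-1, F)))) = Add(Rational(-2, 3), Mul(Rational(1, 3), Add(Mul(Add(2, F), Pow(Add(-4, F), -1)), Mul(-1, F)))) = Add(Rational(-2, 3), Mul(Rational(1, 3), Add(Mul(Pow(Add(-4, F), -1), Add(2, F)), Mul(-1, F)))) = Add(Rational(-2, 3), Mul(Rational(1, 3), Add(Mul(-1, F), Mul(Pow(Add(-4, F), -1), Add(2, F))))) = Add(Rational(-2, 3), Add(Mul(Rational(-1, 3), F), Mul(Rational(1, 3), Pow(Add(-4, F), -1), Add(2, F)))) = Add(Rational(-2, 3), Mul(Rational(-1, 3), F), Mul(Rational(1, 3), Pow(Add(-4, F), -1), Add(2, F))))
I = Rational(3, 4) (I = Mul(Rational(1, 3), Pow(Add(-4, -4), -1), Add(10, Mul(-1, Pow(-4, 2)), Mul(3, -4))) = Mul(Rational(1, 3), Pow(-8, -1), Add(10, Mul(-1, 16), -12)) = Mul(Rational(1, 3), Rational(-1, 8), Add(10, -16, -12)) = Mul(Rational(1, 3), Rational(-1, 8), -18) = Rational(3, 4) ≈ 0.75000)
Add(1, Mul(I, Add(-4, Mul(-1, -1)))) = Add(1, Mul(Rational(3, 4), Add(-4, Mul(-1, -1)))) = Add(1, Mul(Rational(3, 4), Add(-4, 1))) = Add(1, Mul(Rational(3, 4), -3)) = Add(1, Rational(-9, 4)) = Rational(-5, 4)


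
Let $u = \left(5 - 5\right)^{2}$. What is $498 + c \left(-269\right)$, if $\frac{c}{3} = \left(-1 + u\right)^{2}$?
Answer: $-309$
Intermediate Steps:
$u = 0$ ($u = 0^{2} = 0$)
$c = 3$ ($c = 3 \left(-1 + 0\right)^{2} = 3 \left(-1\right)^{2} = 3 \cdot 1 = 3$)
$498 + c \left(-269\right) = 498 + 3 \left(-269\right) = 498 - 807 = -309$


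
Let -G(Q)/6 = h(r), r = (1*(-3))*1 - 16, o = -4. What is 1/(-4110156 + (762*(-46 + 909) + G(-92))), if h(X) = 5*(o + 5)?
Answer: -1/3452580 ≈ -2.8964e-7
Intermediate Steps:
r = -19 (r = -3*1 - 16 = -3 - 16 = -19)
h(X) = 5 (h(X) = 5*(-4 + 5) = 5*1 = 5)
G(Q) = -30 (G(Q) = -6*5 = -30)
1/(-4110156 + (762*(-46 + 909) + G(-92))) = 1/(-4110156 + (762*(-46 + 909) - 30)) = 1/(-4110156 + (762*863 - 30)) = 1/(-4110156 + (657606 - 30)) = 1/(-4110156 + 657576) = 1/(-3452580) = -1/3452580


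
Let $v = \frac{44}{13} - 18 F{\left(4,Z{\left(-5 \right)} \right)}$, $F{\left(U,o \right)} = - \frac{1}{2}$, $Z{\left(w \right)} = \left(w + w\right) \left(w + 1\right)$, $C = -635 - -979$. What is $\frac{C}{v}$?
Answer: $\frac{4472}{161} \approx 27.776$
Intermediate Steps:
$C = 344$ ($C = -635 + 979 = 344$)
$Z{\left(w \right)} = 2 w \left(1 + w\right)$
$F{\left(U,o \right)} = - \frac{1}{2}$ ($F{\left(U,o \right)} = \left(-1\right) \frac{1}{2} = - \frac{1}{2}$)
$v = \frac{161}{13}$ ($v = \frac{44}{13} - -9 = 44 \cdot \frac{1}{13} + 9 = \frac{44}{13} + 9 = \frac{161}{13} \approx 12.385$)
$\frac{C}{v} = \frac{344}{\frac{161}{13}} = 344 \cdot \frac{13}{161} = \frac{4472}{161}$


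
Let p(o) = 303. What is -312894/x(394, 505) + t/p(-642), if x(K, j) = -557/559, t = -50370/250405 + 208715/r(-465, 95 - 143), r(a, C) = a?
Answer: 246834330534325049/786056501943 ≈ 3.1402e+5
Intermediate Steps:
t = -2091468065/4657533 (t = -50370/250405 + 208715/(-465) = -50370*1/250405 + 208715*(-1/465) = -10074/50081 - 41743/93 = -2091468065/4657533 ≈ -449.05)
x(K, j) = -557/559 (x(K, j) = -557*1/559 = -557/559)
-312894/x(394, 505) + t/p(-642) = -312894/(-557/559) - 2091468065/4657533/303 = -312894*(-559/557) - 2091468065/4657533*1/303 = 174907746/557 - 2091468065/1411232499 = 246834330534325049/786056501943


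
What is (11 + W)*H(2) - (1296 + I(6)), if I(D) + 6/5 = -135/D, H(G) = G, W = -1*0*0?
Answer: -12503/10 ≈ -1250.3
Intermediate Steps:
W = 0 (W = 0*0 = 0)
I(D) = -6/5 - 135/D
(11 + W)*H(2) - (1296 + I(6)) = (11 + 0)*2 - (1296 + (-6/5 - 135/6)) = 11*2 - (1296 + (-6/5 - 135*⅙)) = 22 - (1296 + (-6/5 - 45/2)) = 22 - (1296 - 237/10) = 22 - 1*12723/10 = 22 - 12723/10 = -12503/10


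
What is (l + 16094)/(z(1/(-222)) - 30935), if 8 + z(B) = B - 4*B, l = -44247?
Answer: 2083322/2289781 ≈ 0.90983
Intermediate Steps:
z(B) = -8 - 3*B (z(B) = -8 + (B - 4*B) = -8 - 3*B)
(l + 16094)/(z(1/(-222)) - 30935) = (-44247 + 16094)/((-8 - 3/(-222)) - 30935) = -28153/((-8 - 3*(-1/222)) - 30935) = -28153/((-8 + 1/74) - 30935) = -28153/(-591/74 - 30935) = -28153/(-2289781/74) = -28153*(-74/2289781) = 2083322/2289781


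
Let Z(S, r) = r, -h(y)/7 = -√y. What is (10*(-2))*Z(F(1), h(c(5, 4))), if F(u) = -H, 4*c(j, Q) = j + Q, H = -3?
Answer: -210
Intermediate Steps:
c(j, Q) = Q/4 + j/4 (c(j, Q) = (j + Q)/4 = (Q + j)/4 = Q/4 + j/4)
h(y) = 7*√y (h(y) = -(-7)*√y = 7*√y)
F(u) = 3 (F(u) = -1*(-3) = 3)
(10*(-2))*Z(F(1), h(c(5, 4))) = (10*(-2))*(7*√((¼)*4 + (¼)*5)) = -140*√(1 + 5/4) = -140*√(9/4) = -140*3/2 = -20*21/2 = -210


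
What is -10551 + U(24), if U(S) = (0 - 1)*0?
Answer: -10551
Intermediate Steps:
U(S) = 0 (U(S) = -1*0 = 0)
-10551 + U(24) = -10551 + 0 = -10551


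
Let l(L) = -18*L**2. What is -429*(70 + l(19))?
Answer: 2757612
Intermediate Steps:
-429*(70 + l(19)) = -429*(70 - 18*19**2) = -429*(70 - 18*361) = -429*(70 - 6498) = -429*(-6428) = 2757612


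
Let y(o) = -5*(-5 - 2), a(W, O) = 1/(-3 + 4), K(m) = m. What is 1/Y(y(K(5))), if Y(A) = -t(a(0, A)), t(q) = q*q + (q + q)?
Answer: -1/3 ≈ -0.33333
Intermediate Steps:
a(W, O) = 1 (a(W, O) = 1/1 = 1)
t(q) = q**2 + 2*q
y(o) = 35 (y(o) = -5*(-7) = 35)
Y(A) = -3 (Y(A) = -(2 + 1) = -3)
1/Y(y(K(5))) = 1/(-3) = -1/3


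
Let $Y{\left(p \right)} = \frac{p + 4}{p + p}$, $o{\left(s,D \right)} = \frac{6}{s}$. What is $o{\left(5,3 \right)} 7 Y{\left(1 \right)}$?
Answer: $21$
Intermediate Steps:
$Y{\left(p \right)} = \frac{4 + p}{2 p}$
$o{\left(5,3 \right)} 7 Y{\left(1 \right)} = \frac{6}{5} \cdot 7 \frac{4 + 1}{2 \cdot 1} = 6 \cdot \frac{1}{5} \cdot 7 \cdot \frac{1}{2} \cdot 1 \cdot 5 = \frac{6}{5} \cdot 7 \cdot \frac{5}{2} = \frac{42}{5} \cdot \frac{5}{2} = 21$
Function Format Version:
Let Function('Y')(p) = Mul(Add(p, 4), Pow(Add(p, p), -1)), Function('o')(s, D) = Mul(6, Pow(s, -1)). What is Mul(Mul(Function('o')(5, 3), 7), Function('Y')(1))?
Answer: 21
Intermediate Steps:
Function('Y')(p) = Mul(Rational(1, 2), Pow(p, -1), Add(4, p)) (Function('Y')(p) = Mul(Add(4, p), Pow(Mul(2, p), -1)) = Mul(Add(4, p), Mul(Rational(1, 2), Pow(p, -1))) = Mul(Rational(1, 2), Pow(p, -1), Add(4, p)))
Mul(Mul(Function('o')(5, 3), 7), Function('Y')(1)) = Mul(Mul(Mul(6, Pow(5, -1)), 7), Mul(Rational(1, 2), Pow(1, -1), Add(4, 1))) = Mul(Mul(Mul(6, Rational(1, 5)), 7), Mul(Rational(1, 2), 1, 5)) = Mul(Mul(Rational(6, 5), 7), Rational(5, 2)) = Mul(Rational(42, 5), Rational(5, 2)) = 21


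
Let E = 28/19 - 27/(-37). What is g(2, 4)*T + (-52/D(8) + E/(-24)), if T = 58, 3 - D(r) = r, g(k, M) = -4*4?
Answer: -77416481/84360 ≈ -917.69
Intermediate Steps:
g(k, M) = -16
E = 1549/703 (E = 28*(1/19) - 27*(-1/37) = 28/19 + 27/37 = 1549/703 ≈ 2.2034)
D(r) = 3 - r
g(2, 4)*T + (-52/D(8) + E/(-24)) = -16*58 + (-52/(3 - 1*8) + (1549/703)/(-24)) = -928 + (-52/(3 - 8) + (1549/703)*(-1/24)) = -928 + (-52/(-5) - 1549/16872) = -928 + (-52*(-⅕) - 1549/16872) = -928 + (52/5 - 1549/16872) = -928 + 869599/84360 = -77416481/84360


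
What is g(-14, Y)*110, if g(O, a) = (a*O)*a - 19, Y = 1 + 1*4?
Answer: -40590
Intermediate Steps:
Y = 5 (Y = 1 + 4 = 5)
g(O, a) = -19 + O*a² (g(O, a) = (O*a)*a - 19 = O*a² - 19 = -19 + O*a²)
g(-14, Y)*110 = (-19 - 14*5²)*110 = (-19 - 14*25)*110 = (-19 - 350)*110 = -369*110 = -40590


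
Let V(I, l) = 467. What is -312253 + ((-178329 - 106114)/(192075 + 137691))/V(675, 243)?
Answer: -788314552969/2524602 ≈ -3.1225e+5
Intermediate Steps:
-312253 + ((-178329 - 106114)/(192075 + 137691))/V(675, 243) = -312253 + ((-178329 - 106114)/(192075 + 137691))/467 = -312253 - 284443/329766*(1/467) = -312253 - 284443*1/329766*(1/467) = -312253 - 4663/5406*1/467 = -312253 - 4663/2524602 = -788314552969/2524602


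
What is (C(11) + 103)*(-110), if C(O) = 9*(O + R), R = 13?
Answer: -35090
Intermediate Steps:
C(O) = 117 + 9*O (C(O) = 9*(O + 13) = 9*(13 + O) = 117 + 9*O)
(C(11) + 103)*(-110) = ((117 + 9*11) + 103)*(-110) = ((117 + 99) + 103)*(-110) = (216 + 103)*(-110) = 319*(-110) = -35090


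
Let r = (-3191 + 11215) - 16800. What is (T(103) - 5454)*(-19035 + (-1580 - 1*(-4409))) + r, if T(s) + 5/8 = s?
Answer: 346878635/4 ≈ 8.6720e+7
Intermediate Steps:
T(s) = -5/8 + s
r = -8776 (r = 8024 - 16800 = -8776)
(T(103) - 5454)*(-19035 + (-1580 - 1*(-4409))) + r = ((-5/8 + 103) - 5454)*(-19035 + (-1580 - 1*(-4409))) - 8776 = (819/8 - 5454)*(-19035 + (-1580 + 4409)) - 8776 = -42813*(-19035 + 2829)/8 - 8776 = -42813/8*(-16206) - 8776 = 346913739/4 - 8776 = 346878635/4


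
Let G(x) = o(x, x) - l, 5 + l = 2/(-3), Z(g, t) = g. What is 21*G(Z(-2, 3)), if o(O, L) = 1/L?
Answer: 217/2 ≈ 108.50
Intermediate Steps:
l = -17/3 (l = -5 + 2/(-3) = -5 + 2*(-⅓) = -5 - ⅔ = -17/3 ≈ -5.6667)
G(x) = 17/3 + 1/x (G(x) = 1/x - 1*(-17/3) = 1/x + 17/3 = 17/3 + 1/x)
21*G(Z(-2, 3)) = 21*(17/3 + 1/(-2)) = 21*(17/3 - ½) = 21*(31/6) = 217/2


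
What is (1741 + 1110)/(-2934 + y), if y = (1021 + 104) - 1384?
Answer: -2851/3193 ≈ -0.89289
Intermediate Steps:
y = -259 (y = 1125 - 1384 = -259)
(1741 + 1110)/(-2934 + y) = (1741 + 1110)/(-2934 - 259) = 2851/(-3193) = 2851*(-1/3193) = -2851/3193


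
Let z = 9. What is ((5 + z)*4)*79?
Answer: 4424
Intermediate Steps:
((5 + z)*4)*79 = ((5 + 9)*4)*79 = (14*4)*79 = 56*79 = 4424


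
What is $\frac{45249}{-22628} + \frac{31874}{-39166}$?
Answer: $- \frac{1246733603}{443124124} \approx -2.8135$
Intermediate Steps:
$\frac{45249}{-22628} + \frac{31874}{-39166} = 45249 \left(- \frac{1}{22628}\right) + 31874 \left(- \frac{1}{39166}\right) = - \frac{45249}{22628} - \frac{15937}{19583} = - \frac{1246733603}{443124124}$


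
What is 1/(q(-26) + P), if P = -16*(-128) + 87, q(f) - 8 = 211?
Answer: 1/2354 ≈ 0.00042481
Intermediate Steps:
q(f) = 219 (q(f) = 8 + 211 = 219)
P = 2135 (P = 2048 + 87 = 2135)
1/(q(-26) + P) = 1/(219 + 2135) = 1/2354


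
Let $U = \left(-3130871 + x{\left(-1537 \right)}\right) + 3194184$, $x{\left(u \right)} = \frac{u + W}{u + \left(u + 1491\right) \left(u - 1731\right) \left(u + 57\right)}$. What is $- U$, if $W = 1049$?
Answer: $- \frac{14086317975289}{222486977} \approx -63313.0$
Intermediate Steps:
$x{\left(u \right)} = \frac{1049 + u}{u + \left(-1731 + u\right) \left(57 + u\right) \left(1491 + u\right)}$ ($x{\left(u \right)} = \frac{u + 1049}{u + \left(u + 1491\right) \left(u - 1731\right) \left(u + 57\right)} = \frac{1049 + u}{u + \left(1491 + u\right) \left(-1731 + u\right) \left(57 + u\right)} = \frac{1049 + u}{u + \left(-1731 + u\right) \left(1491 + u\right) \left(57 + u\right)} = \frac{1049 + u}{u + \left(-1731 + u\right) \left(57 + u\right) \left(1491 + u\right)}$)
$U = \frac{14086317975289}{222486977}$ ($U = \left(-3130871 + \frac{1049 - 1537}{-147112497 + \left(-1537\right)^{3} - -3987900200 - 183 \left(-1537\right)^{2}}\right) + 3194184 = \left(-3130871 + \frac{1}{-147112497 - 3630961153 + 3987900200 - 432313527} \left(-488\right)\right) + 3194184 = \left(-3130871 + \frac{1}{-222486977} \left(-488\right)\right) + 3194184 = \left(-3130871 - - \frac{488}{222486977}\right) + 3194184 = \left(-3130871 + \frac{488}{222486977}\right) + 3194184 = - \frac{696578024166479}{222486977} + 3194184 = \frac{14086317975289}{222486977} \approx 63313.0$)
$- U = \left(-1\right) \frac{14086317975289}{222486977} = - \frac{14086317975289}{222486977}$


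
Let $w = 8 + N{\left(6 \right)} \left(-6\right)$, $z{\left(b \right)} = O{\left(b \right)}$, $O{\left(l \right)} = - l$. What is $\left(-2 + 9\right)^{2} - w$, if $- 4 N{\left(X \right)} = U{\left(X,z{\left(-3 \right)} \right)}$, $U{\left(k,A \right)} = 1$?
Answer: $\frac{79}{2} \approx 39.5$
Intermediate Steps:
$z{\left(b \right)} = - b$
$N{\left(X \right)} = - \frac{1}{4}$ ($N{\left(X \right)} = \left(- \frac{1}{4}\right) 1 = - \frac{1}{4}$)
$w = \frac{19}{2}$ ($w = 8 - - \frac{3}{2} = 8 + \frac{3}{2} = \frac{19}{2} \approx 9.5$)
$\left(-2 + 9\right)^{2} - w = \left(-2 + 9\right)^{2} - \frac{19}{2} = 7^{2} - \frac{19}{2} = 49 - \frac{19}{2} = \frac{79}{2}$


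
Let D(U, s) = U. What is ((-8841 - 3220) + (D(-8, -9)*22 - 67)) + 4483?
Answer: -7821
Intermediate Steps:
((-8841 - 3220) + (D(-8, -9)*22 - 67)) + 4483 = ((-8841 - 3220) + (-8*22 - 67)) + 4483 = (-12061 + (-176 - 67)) + 4483 = (-12061 - 243) + 4483 = -12304 + 4483 = -7821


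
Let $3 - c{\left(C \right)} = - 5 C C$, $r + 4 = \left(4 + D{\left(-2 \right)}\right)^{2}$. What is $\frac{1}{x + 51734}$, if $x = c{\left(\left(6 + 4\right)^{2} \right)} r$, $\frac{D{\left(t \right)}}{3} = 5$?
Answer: $\frac{1}{17902805} \approx 5.5857 \cdot 10^{-8}$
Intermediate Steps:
$D{\left(t \right)} = 15$ ($D{\left(t \right)} = 3 \cdot 5 = 15$)
$r = 357$ ($r = -4 + \left(4 + 15\right)^{2} = -4 + 19^{2} = -4 + 361 = 357$)
$c{\left(C \right)} = 3 + 5 C^{2}$ ($c{\left(C \right)} = 3 - - 5 C C = 3 - - 5 C^{2} = 3 + 5 C^{2}$)
$x = 17851071$ ($x = \left(3 + 5 \left(\left(6 + 4\right)^{2}\right)^{2}\right) 357 = \left(3 + 5 \left(10^{2}\right)^{2}\right) 357 = \left(3 + 5 \cdot 100^{2}\right) 357 = \left(3 + 5 \cdot 10000\right) 357 = \left(3 + 50000\right) 357 = 50003 \cdot 357 = 17851071$)
$\frac{1}{x + 51734} = \frac{1}{17851071 + 51734} = \frac{1}{17902805}$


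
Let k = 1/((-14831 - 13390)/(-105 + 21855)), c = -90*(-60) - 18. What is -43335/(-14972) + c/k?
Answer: -378847666989/54273500 ≈ -6980.3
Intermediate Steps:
c = 5382 (c = 5400 - 18 = 5382)
k = -7250/9407 (k = 1/(-28221/21750) = 1/(-28221*1/21750) = 1/(-9407/7250) = -7250/9407 ≈ -0.77070)
-43335/(-14972) + c/k = -43335/(-14972) + 5382/(-7250/9407) = -43335*(-1/14972) + 5382*(-9407/7250) = 43335/14972 - 25314237/3625 = -378847666989/54273500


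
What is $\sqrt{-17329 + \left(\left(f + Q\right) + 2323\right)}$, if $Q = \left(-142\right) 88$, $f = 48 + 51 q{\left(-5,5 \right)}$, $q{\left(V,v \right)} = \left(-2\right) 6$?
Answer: $i \sqrt{28066} \approx 167.53 i$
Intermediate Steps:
$q{\left(V,v \right)} = -12$
$f = -564$ ($f = 48 + 51 \left(-12\right) = 48 - 612 = -564$)
$Q = -12496$
$\sqrt{-17329 + \left(\left(f + Q\right) + 2323\right)} = \sqrt{-17329 + \left(\left(-564 - 12496\right) + 2323\right)} = \sqrt{-17329 + \left(-13060 + 2323\right)} = \sqrt{-17329 - 10737} = \sqrt{-28066} = i \sqrt{28066}$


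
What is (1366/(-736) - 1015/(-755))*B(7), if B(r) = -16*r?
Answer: 199003/3473 ≈ 57.300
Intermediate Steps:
(1366/(-736) - 1015/(-755))*B(7) = (1366/(-736) - 1015/(-755))*(-16*7) = (1366*(-1/736) - 1015*(-1/755))*(-112) = (-683/368 + 203/151)*(-112) = -28429/55568*(-112) = 199003/3473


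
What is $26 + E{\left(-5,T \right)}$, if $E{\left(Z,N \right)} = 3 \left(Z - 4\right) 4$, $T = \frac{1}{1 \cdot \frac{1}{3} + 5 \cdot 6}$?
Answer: $-82$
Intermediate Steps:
$T = \frac{3}{91}$ ($T = \frac{1}{1 \cdot \frac{1}{3} + 30} = \frac{1}{\frac{1}{3} + 30} = \frac{1}{\frac{91}{3}} = \frac{3}{91} \approx 0.032967$)
$E{\left(Z,N \right)} = -48 + 12 Z$ ($E{\left(Z,N \right)} = 3 \left(Z - 4\right) 4 = 3 \left(-4 + Z\right) 4 = \left(-12 + 3 Z\right) 4 = -48 + 12 Z$)
$26 + E{\left(-5,T \right)} = 26 + \left(-48 + 12 \left(-5\right)\right) = 26 - 108 = -82$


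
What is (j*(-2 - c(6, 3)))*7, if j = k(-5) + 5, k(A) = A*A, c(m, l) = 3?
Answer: -1050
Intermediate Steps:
k(A) = A²
j = 30 (j = (-5)² + 5 = 25 + 5 = 30)
(j*(-2 - c(6, 3)))*7 = (30*(-2 - 1*3))*7 = (30*(-2 - 3))*7 = (30*(-5))*7 = -150*7 = -1050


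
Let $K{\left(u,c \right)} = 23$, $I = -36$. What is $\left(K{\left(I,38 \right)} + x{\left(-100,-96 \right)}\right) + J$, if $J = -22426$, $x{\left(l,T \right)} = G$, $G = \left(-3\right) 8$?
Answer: $-22427$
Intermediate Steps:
$G = -24$
$x{\left(l,T \right)} = -24$
$\left(K{\left(I,38 \right)} + x{\left(-100,-96 \right)}\right) + J = \left(23 - 24\right) - 22426 = -1 - 22426 = -22427$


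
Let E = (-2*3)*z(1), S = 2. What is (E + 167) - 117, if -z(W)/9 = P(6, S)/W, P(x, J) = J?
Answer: 158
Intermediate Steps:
z(W) = -18/W
E = 108 (E = (-2*3)*(-18/1) = -(-108) = -6*(-18) = 108)
(E + 167) - 117 = (108 + 167) - 117 = 275 - 117 = 158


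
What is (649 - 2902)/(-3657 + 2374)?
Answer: 2253/1283 ≈ 1.7560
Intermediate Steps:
(649 - 2902)/(-3657 + 2374) = -2253/(-1283) = -2253*(-1/1283) = 2253/1283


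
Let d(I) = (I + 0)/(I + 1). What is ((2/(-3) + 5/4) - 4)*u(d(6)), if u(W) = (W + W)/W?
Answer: -41/6 ≈ -6.8333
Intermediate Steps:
d(I) = I/(1 + I)
u(W) = 2 (u(W) = (2*W)/W = 2)
((2/(-3) + 5/4) - 4)*u(d(6)) = ((2/(-3) + 5/4) - 4)*2 = ((2*(-⅓) + 5*(¼)) - 4)*2 = ((-⅔ + 5/4) - 4)*2 = (7/12 - 4)*2 = -41/12*2 = -41/6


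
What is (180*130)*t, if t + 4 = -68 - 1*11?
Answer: -1942200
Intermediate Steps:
t = -83 (t = -4 + (-68 - 1*11) = -4 + (-68 - 11) = -4 - 79 = -83)
(180*130)*t = (180*130)*(-83) = 23400*(-83) = -1942200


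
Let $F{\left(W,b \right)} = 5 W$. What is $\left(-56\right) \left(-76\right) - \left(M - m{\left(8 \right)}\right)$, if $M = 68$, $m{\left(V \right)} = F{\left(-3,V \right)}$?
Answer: $4173$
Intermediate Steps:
$m{\left(V \right)} = -15$ ($m{\left(V \right)} = 5 \left(-3\right) = -15$)
$\left(-56\right) \left(-76\right) - \left(M - m{\left(8 \right)}\right) = \left(-56\right) \left(-76\right) - 83 = 4256 - 83 = 4173$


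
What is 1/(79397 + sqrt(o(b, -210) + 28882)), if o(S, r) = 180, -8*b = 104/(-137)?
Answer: 79397/6303854547 - sqrt(29062)/6303854547 ≈ 1.2568e-5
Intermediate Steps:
b = 13/137 (b = -13/(-137) = -13*(-1)/137 = -1/8*(-104/137) = 13/137 ≈ 0.094890)
1/(79397 + sqrt(o(b, -210) + 28882)) = 1/(79397 + sqrt(180 + 28882)) = 1/(79397 + sqrt(29062))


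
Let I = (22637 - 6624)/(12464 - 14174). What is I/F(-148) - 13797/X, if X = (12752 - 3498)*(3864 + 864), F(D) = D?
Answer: 4149545447/65910636720 ≈ 0.062957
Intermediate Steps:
I = -16013/1710 (I = 16013/(-1710) = 16013*(-1/1710) = -16013/1710 ≈ -9.3643)
X = 43752912 (X = 9254*4728 = 43752912)
I/F(-148) - 13797/X = -16013/1710/(-148) - 13797/43752912 = -16013/1710*(-1/148) - 13797*1/43752912 = 16013/253080 - 657/2083472 = 4149545447/65910636720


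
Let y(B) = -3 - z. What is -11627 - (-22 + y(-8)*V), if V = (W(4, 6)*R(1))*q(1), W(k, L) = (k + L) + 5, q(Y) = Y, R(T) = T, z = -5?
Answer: -11635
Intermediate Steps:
y(B) = 2 (y(B) = -3 - 1*(-5) = -3 + 5 = 2)
W(k, L) = 5 + L + k (W(k, L) = (L + k) + 5 = 5 + L + k)
V = 15 (V = ((5 + 6 + 4)*1)*1 = (15*1)*1 = 15*1 = 15)
-11627 - (-22 + y(-8)*V) = -11627 - (-22 + 2*15) = -11627 - (-22 + 30) = -11627 - 1*8 = -11627 - 8 = -11635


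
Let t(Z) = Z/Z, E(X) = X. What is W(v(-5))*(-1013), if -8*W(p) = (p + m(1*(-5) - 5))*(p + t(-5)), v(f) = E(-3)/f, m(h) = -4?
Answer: -17221/25 ≈ -688.84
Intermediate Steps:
v(f) = -3/f
t(Z) = 1
W(p) = -(1 + p)*(-4 + p)/8 (W(p) = -(p - 4)*(p + 1)/8 = -(-4 + p)*(1 + p)/8 = -(1 + p)*(-4 + p)/8)
W(v(-5))*(-1013) = (1/2 - (-3/(-5))**2/8 + 3*(-3/(-5))/8)*(-1013) = (1/2 - (-3*(-1/5))**2/8 + 3*(-3*(-1/5))/8)*(-1013) = (1/2 - (3/5)**2/8 + (3/8)*(3/5))*(-1013) = (1/2 - 1/8*9/25 + 9/40)*(-1013) = (1/2 - 9/200 + 9/40)*(-1013) = (17/25)*(-1013) = -17221/25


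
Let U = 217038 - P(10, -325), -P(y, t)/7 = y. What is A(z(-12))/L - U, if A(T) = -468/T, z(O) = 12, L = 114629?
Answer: -24886872971/114629 ≈ -2.1711e+5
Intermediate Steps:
P(y, t) = -7*y
U = 217108 (U = 217038 - (-7)*10 = 217038 - 1*(-70) = 217038 + 70 = 217108)
A(z(-12))/L - U = -468/12/114629 - 1*217108 = -468*1/12*(1/114629) - 217108 = -39*1/114629 - 217108 = -39/114629 - 217108 = -24886872971/114629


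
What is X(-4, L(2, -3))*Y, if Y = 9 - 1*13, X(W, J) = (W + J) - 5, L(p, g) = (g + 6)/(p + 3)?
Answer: 168/5 ≈ 33.600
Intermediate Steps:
L(p, g) = (6 + g)/(3 + p)
X(W, J) = -5 + J + W (X(W, J) = (J + W) - 5 = -5 + J + W)
Y = -4 (Y = 9 - 13 = -4)
X(-4, L(2, -3))*Y = (-5 + (6 - 3)/(3 + 2) - 4)*(-4) = (-5 + 3/5 - 4)*(-4) = (-5 + (⅕)*3 - 4)*(-4) = (-5 + ⅗ - 4)*(-4) = -42/5*(-4) = 168/5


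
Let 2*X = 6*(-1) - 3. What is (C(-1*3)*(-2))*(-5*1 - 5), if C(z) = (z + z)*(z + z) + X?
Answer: 630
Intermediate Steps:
X = -9/2 (X = (6*(-1) - 3)/2 = (-6 - 3)/2 = (½)*(-9) = -9/2 ≈ -4.5000)
C(z) = -9/2 + 4*z² (C(z) = (z + z)*(z + z) - 9/2 = (2*z)*(2*z) - 9/2 = 4*z² - 9/2 = -9/2 + 4*z²)
(C(-1*3)*(-2))*(-5*1 - 5) = ((-9/2 + 4*(-1*3)²)*(-2))*(-5*1 - 5) = ((-9/2 + 4*(-3)²)*(-2))*(-5 - 5) = ((-9/2 + 4*9)*(-2))*(-10) = ((-9/2 + 36)*(-2))*(-10) = ((63/2)*(-2))*(-10) = -63*(-10) = 630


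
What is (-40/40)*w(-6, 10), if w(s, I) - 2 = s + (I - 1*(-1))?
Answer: -7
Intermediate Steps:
w(s, I) = 3 + I + s (w(s, I) = 2 + (s + (I - 1*(-1))) = 2 + (s + (I + 1)) = 2 + (s + (1 + I)) = 2 + (1 + I + s) = 3 + I + s)
(-40/40)*w(-6, 10) = (-40/40)*(3 + 10 - 6) = ((1/40)*(-40))*7 = -1*7 = -7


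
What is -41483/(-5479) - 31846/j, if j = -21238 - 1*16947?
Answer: 1758512589/209215615 ≈ 8.4053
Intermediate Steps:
j = -38185 (j = -21238 - 16947 = -38185)
-41483/(-5479) - 31846/j = -41483/(-5479) - 31846/(-38185) = -41483*(-1/5479) - 31846*(-1/38185) = 41483/5479 + 31846/38185 = 1758512589/209215615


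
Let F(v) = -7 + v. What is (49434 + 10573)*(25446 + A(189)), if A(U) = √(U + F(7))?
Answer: 1526938122 + 180021*√21 ≈ 1.5278e+9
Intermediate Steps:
A(U) = √U (A(U) = √(U + (-7 + 7)) = √(U + 0) = √U)
(49434 + 10573)*(25446 + A(189)) = (49434 + 10573)*(25446 + √189) = 60007*(25446 + 3*√21) = 1526938122 + 180021*√21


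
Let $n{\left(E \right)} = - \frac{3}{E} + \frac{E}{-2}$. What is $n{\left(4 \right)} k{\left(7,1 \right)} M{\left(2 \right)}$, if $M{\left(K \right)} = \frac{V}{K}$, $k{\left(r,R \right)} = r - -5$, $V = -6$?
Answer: $99$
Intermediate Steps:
$k{\left(r,R \right)} = 5 + r$ ($k{\left(r,R \right)} = r + 5 = 5 + r$)
$n{\left(E \right)} = - \frac{3}{E} - \frac{E}{2}$ ($n{\left(E \right)} = - \frac{3}{E} + E \left(- \frac{1}{2}\right) = - \frac{3}{E} - \frac{E}{2}$)
$M{\left(K \right)} = - \frac{6}{K}$
$n{\left(4 \right)} k{\left(7,1 \right)} M{\left(2 \right)} = \left(- \frac{3}{4} - 2\right) \left(5 + 7\right) \left(- \frac{6}{2}\right) = \left(\left(-3\right) \frac{1}{4} - 2\right) 12 \left(\left(-6\right) \frac{1}{2}\right) = \left(- \frac{3}{4} - 2\right) 12 \left(-3\right) = \left(- \frac{11}{4}\right) 12 \left(-3\right) = \left(-33\right) \left(-3\right) = 99$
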